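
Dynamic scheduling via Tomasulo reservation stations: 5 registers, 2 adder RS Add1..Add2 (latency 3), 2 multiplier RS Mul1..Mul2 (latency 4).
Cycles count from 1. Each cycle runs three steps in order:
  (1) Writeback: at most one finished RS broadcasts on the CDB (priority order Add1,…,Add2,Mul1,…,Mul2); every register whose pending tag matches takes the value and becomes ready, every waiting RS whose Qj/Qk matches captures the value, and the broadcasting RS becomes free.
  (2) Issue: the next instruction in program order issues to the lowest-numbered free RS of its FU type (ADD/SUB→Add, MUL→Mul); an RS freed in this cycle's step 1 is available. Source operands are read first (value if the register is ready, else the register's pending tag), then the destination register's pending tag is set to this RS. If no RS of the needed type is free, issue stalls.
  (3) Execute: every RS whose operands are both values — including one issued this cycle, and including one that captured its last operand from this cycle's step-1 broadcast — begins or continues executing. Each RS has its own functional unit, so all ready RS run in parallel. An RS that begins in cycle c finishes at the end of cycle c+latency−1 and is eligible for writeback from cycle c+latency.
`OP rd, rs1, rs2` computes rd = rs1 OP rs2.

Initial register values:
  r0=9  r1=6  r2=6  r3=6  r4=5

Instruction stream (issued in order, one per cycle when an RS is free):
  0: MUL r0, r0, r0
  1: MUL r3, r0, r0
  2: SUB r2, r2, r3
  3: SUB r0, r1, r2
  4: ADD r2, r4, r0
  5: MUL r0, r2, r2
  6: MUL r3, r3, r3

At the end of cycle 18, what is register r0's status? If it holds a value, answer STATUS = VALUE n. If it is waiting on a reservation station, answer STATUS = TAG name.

STATUS = TAG Mul1

  c1: issue MUL r0<-Mul1  regs: r0:Mul1,r1:6,r2:6,r3:6,r4:5
  c2: issue MUL r3<-Mul2  regs: r0:Mul1,r1:6,r2:6,r3:Mul2,r4:5
  c3: issue SUB r2<-Add1  regs: r0:Mul1,r1:6,r2:Add1,r3:Mul2,r4:5
  c4: issue SUB r0<-Add2  regs: r0:Add2,r1:6,r2:Add1,r3:Mul2,r4:5
  c5: CDB Mul1=81; stall  regs: r0:Add2,r1:6,r2:Add1,r3:Mul2,r4:5
  c6: stall  regs: r0:Add2,r1:6,r2:Add1,r3:Mul2,r4:5
  c7: stall  regs: r0:Add2,r1:6,r2:Add1,r3:Mul2,r4:5
  c8: stall  regs: r0:Add2,r1:6,r2:Add1,r3:Mul2,r4:5
  c9: CDB Mul2=6561; stall  regs: r0:Add2,r1:6,r2:Add1,r3:6561,r4:5
  c10: stall  regs: r0:Add2,r1:6,r2:Add1,r3:6561,r4:5
  c11: stall  regs: r0:Add2,r1:6,r2:Add1,r3:6561,r4:5
  c12: CDB Add1=-6555; issue ADD r2<-Add1  regs: r0:Add2,r1:6,r2:Add1,r3:6561,r4:5
  c13: issue MUL r0<-Mul1  regs: r0:Mul1,r1:6,r2:Add1,r3:6561,r4:5
  c14: issue MUL r3<-Mul2  regs: r0:Mul1,r1:6,r2:Add1,r3:Mul2,r4:5
  c15: CDB Add2=6561  regs: r0:Mul1,r1:6,r2:Add1,r3:Mul2,r4:5
  c16: -  regs: r0:Mul1,r1:6,r2:Add1,r3:Mul2,r4:5
  c17: -  regs: r0:Mul1,r1:6,r2:Add1,r3:Mul2,r4:5
  c18: CDB Add1=6566  regs: r0:Mul1,r1:6,r2:6566,r3:Mul2,r4:5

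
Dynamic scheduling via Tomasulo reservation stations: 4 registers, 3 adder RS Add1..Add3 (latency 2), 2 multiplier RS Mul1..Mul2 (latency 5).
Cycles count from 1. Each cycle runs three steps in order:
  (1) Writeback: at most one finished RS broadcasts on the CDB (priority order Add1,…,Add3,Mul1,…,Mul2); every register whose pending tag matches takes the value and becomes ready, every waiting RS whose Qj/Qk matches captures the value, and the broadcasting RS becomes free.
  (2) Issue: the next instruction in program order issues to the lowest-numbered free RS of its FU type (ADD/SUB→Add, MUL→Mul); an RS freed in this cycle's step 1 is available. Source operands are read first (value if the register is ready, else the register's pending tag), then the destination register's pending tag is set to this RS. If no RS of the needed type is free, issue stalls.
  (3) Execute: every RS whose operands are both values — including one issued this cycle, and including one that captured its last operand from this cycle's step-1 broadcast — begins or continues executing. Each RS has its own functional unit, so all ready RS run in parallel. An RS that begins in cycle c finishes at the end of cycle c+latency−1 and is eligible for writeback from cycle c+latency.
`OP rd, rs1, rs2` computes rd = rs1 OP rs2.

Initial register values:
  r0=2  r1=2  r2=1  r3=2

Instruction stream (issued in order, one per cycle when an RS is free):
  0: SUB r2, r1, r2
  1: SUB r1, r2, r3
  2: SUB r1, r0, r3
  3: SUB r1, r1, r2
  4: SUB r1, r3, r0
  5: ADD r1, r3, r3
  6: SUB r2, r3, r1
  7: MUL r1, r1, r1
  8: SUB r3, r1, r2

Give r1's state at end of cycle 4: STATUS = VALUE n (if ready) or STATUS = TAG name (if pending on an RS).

  c1: issue SUB r2<-Add1  regs: r0:2,r1:2,r2:Add1,r3:2
  c2: issue SUB r1<-Add2  regs: r0:2,r1:Add2,r2:Add1,r3:2
  c3: CDB Add1=1; issue SUB r1<-Add1  regs: r0:2,r1:Add1,r2:1,r3:2
  c4: issue SUB r1<-Add3  regs: r0:2,r1:Add3,r2:1,r3:2

STATUS = TAG Add3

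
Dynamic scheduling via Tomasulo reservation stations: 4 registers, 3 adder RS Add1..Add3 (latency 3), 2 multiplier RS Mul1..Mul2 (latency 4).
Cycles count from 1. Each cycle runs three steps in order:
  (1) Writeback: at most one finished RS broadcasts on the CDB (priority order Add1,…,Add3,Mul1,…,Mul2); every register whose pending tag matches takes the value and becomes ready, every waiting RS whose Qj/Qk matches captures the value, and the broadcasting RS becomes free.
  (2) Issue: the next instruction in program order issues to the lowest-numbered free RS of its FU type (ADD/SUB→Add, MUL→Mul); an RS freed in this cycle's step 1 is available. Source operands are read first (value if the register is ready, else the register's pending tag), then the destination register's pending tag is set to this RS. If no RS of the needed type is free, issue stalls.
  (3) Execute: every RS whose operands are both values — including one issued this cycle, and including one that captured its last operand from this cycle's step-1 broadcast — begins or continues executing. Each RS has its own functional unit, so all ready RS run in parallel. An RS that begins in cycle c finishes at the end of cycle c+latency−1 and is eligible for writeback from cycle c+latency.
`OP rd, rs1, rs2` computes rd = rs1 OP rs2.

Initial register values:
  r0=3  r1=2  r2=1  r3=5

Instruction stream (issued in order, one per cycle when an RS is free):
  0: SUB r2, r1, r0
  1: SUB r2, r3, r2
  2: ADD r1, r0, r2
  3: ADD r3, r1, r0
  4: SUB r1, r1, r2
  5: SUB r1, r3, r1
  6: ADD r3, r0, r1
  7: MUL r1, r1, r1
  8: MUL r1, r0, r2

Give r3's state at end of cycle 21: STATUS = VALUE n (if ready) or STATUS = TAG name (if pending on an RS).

STATUS = VALUE 12

c1: issue SUB r2<-Add1 | r0:3,r1:2,r2:Add1,r3:5
c2: issue SUB r2<-Add2 | r0:3,r1:2,r2:Add2,r3:5
c3: issue ADD r1<-Add3 | r0:3,r1:Add3,r2:Add2,r3:5
c4: CDB Add1=-1; issue ADD r3<-Add1 | r0:3,r1:Add3,r2:Add2,r3:Add1
c5: stall | r0:3,r1:Add3,r2:Add2,r3:Add1
c6: stall | r0:3,r1:Add3,r2:Add2,r3:Add1
c7: CDB Add2=6; issue SUB r1<-Add2 | r0:3,r1:Add2,r2:6,r3:Add1
c8: stall | r0:3,r1:Add2,r2:6,r3:Add1
c9: stall | r0:3,r1:Add2,r2:6,r3:Add1
c10: CDB Add3=9; issue SUB r1<-Add3 | r0:3,r1:Add3,r2:6,r3:Add1
c11: stall | r0:3,r1:Add3,r2:6,r3:Add1
c12: stall | r0:3,r1:Add3,r2:6,r3:Add1
c13: CDB Add1=12; issue ADD r3<-Add1 | r0:3,r1:Add3,r2:6,r3:Add1
c14: CDB Add2=3; issue MUL r1<-Mul1 | r0:3,r1:Mul1,r2:6,r3:Add1
c15: issue MUL r1<-Mul2 | r0:3,r1:Mul2,r2:6,r3:Add1
c16: - | r0:3,r1:Mul2,r2:6,r3:Add1
c17: CDB Add3=9 | r0:3,r1:Mul2,r2:6,r3:Add1
c18: - | r0:3,r1:Mul2,r2:6,r3:Add1
c19: CDB Mul2=18 | r0:3,r1:18,r2:6,r3:Add1
c20: CDB Add1=12 | r0:3,r1:18,r2:6,r3:12
c21: CDB Mul1=81 | r0:3,r1:18,r2:6,r3:12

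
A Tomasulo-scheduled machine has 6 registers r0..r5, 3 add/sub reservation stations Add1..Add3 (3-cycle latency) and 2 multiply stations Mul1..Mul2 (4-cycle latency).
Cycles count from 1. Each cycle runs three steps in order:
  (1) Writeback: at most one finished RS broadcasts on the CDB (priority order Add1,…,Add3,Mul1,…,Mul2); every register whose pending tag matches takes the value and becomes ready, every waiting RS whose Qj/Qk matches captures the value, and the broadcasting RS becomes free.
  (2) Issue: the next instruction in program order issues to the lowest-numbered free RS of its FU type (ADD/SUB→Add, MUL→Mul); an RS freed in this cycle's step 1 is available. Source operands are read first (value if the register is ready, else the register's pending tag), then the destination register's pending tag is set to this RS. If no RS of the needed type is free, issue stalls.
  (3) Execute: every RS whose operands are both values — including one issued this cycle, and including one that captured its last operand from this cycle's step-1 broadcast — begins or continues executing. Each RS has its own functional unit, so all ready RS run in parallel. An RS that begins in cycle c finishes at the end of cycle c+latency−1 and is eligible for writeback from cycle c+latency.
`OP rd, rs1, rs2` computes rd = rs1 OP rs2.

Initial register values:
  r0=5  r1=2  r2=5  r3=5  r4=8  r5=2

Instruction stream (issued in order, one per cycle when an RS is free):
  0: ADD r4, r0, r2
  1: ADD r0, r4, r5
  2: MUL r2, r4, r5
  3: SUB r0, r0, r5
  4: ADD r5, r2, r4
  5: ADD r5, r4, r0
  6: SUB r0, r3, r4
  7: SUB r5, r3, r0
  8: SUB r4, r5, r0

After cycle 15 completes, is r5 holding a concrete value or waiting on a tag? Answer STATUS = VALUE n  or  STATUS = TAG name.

STATUS = TAG Add3

cycle 1: issue ADD r4<-Add1 // r0:5,r1:2,r2:5,r3:5,r4:Add1,r5:2
cycle 2: issue ADD r0<-Add2 // r0:Add2,r1:2,r2:5,r3:5,r4:Add1,r5:2
cycle 3: issue MUL r2<-Mul1 // r0:Add2,r1:2,r2:Mul1,r3:5,r4:Add1,r5:2
cycle 4: CDB Add1=10; issue SUB r0<-Add1 // r0:Add1,r1:2,r2:Mul1,r3:5,r4:10,r5:2
cycle 5: issue ADD r5<-Add3 // r0:Add1,r1:2,r2:Mul1,r3:5,r4:10,r5:Add3
cycle 6: stall // r0:Add1,r1:2,r2:Mul1,r3:5,r4:10,r5:Add3
cycle 7: CDB Add2=12; issue ADD r5<-Add2 // r0:Add1,r1:2,r2:Mul1,r3:5,r4:10,r5:Add2
cycle 8: CDB Mul1=20; stall // r0:Add1,r1:2,r2:20,r3:5,r4:10,r5:Add2
cycle 9: stall // r0:Add1,r1:2,r2:20,r3:5,r4:10,r5:Add2
cycle 10: CDB Add1=10; issue SUB r0<-Add1 // r0:Add1,r1:2,r2:20,r3:5,r4:10,r5:Add2
cycle 11: CDB Add3=30; issue SUB r5<-Add3 // r0:Add1,r1:2,r2:20,r3:5,r4:10,r5:Add3
cycle 12: stall // r0:Add1,r1:2,r2:20,r3:5,r4:10,r5:Add3
cycle 13: CDB Add1=-5; issue SUB r4<-Add1 // r0:-5,r1:2,r2:20,r3:5,r4:Add1,r5:Add3
cycle 14: CDB Add2=20 // r0:-5,r1:2,r2:20,r3:5,r4:Add1,r5:Add3
cycle 15: - // r0:-5,r1:2,r2:20,r3:5,r4:Add1,r5:Add3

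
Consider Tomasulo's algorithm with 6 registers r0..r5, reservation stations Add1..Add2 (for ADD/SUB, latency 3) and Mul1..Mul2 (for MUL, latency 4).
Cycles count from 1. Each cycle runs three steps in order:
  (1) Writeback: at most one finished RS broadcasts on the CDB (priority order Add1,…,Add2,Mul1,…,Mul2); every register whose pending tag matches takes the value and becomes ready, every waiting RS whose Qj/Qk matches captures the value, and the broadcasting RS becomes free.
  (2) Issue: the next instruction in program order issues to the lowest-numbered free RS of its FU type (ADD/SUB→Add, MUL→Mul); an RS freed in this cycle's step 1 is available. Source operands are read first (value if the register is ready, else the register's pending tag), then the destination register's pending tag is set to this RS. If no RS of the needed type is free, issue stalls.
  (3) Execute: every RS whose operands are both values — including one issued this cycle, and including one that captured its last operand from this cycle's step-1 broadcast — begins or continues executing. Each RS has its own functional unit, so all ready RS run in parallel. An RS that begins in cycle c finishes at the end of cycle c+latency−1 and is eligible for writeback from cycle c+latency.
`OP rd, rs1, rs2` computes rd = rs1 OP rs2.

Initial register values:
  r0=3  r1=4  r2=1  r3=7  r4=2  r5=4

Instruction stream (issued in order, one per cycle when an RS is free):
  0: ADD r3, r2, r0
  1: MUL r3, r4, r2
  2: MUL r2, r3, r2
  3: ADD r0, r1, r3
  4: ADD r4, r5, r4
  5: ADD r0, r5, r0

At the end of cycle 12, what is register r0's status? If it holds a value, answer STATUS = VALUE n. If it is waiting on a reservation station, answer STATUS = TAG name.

c1: issue ADD r3<-Add1 | r0:3,r1:4,r2:1,r3:Add1,r4:2,r5:4
c2: issue MUL r3<-Mul1 | r0:3,r1:4,r2:1,r3:Mul1,r4:2,r5:4
c3: issue MUL r2<-Mul2 | r0:3,r1:4,r2:Mul2,r3:Mul1,r4:2,r5:4
c4: CDB Add1=4; issue ADD r0<-Add1 | r0:Add1,r1:4,r2:Mul2,r3:Mul1,r4:2,r5:4
c5: issue ADD r4<-Add2 | r0:Add1,r1:4,r2:Mul2,r3:Mul1,r4:Add2,r5:4
c6: CDB Mul1=2; stall | r0:Add1,r1:4,r2:Mul2,r3:2,r4:Add2,r5:4
c7: stall | r0:Add1,r1:4,r2:Mul2,r3:2,r4:Add2,r5:4
c8: CDB Add2=6; issue ADD r0<-Add2 | r0:Add2,r1:4,r2:Mul2,r3:2,r4:6,r5:4
c9: CDB Add1=6 | r0:Add2,r1:4,r2:Mul2,r3:2,r4:6,r5:4
c10: CDB Mul2=2 | r0:Add2,r1:4,r2:2,r3:2,r4:6,r5:4
c11: - | r0:Add2,r1:4,r2:2,r3:2,r4:6,r5:4
c12: CDB Add2=10 | r0:10,r1:4,r2:2,r3:2,r4:6,r5:4

STATUS = VALUE 10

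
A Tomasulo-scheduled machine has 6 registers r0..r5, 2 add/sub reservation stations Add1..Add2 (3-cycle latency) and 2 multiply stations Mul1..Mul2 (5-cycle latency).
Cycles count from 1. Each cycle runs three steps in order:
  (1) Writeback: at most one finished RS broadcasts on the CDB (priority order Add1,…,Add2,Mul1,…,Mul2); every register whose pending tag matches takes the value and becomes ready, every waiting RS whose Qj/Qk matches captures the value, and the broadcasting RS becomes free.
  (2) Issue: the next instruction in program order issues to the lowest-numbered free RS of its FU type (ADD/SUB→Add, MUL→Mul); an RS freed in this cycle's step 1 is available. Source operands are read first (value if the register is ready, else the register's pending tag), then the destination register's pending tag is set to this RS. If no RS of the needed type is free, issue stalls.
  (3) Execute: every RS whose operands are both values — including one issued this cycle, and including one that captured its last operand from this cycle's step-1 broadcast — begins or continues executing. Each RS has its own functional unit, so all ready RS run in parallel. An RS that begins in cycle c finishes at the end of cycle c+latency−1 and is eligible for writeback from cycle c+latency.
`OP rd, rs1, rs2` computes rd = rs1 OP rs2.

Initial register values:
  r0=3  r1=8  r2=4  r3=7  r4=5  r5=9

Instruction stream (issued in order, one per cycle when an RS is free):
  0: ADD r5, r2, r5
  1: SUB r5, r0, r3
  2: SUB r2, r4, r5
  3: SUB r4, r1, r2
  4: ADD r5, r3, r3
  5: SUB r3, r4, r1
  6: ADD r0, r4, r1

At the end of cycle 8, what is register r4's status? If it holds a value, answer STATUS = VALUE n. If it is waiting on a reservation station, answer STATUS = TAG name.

STATUS = TAG Add2

c1: issue ADD r5<-Add1 | r0:3,r1:8,r2:4,r3:7,r4:5,r5:Add1
c2: issue SUB r5<-Add2 | r0:3,r1:8,r2:4,r3:7,r4:5,r5:Add2
c3: stall | r0:3,r1:8,r2:4,r3:7,r4:5,r5:Add2
c4: CDB Add1=13; issue SUB r2<-Add1 | r0:3,r1:8,r2:Add1,r3:7,r4:5,r5:Add2
c5: CDB Add2=-4; issue SUB r4<-Add2 | r0:3,r1:8,r2:Add1,r3:7,r4:Add2,r5:-4
c6: stall | r0:3,r1:8,r2:Add1,r3:7,r4:Add2,r5:-4
c7: stall | r0:3,r1:8,r2:Add1,r3:7,r4:Add2,r5:-4
c8: CDB Add1=9; issue ADD r5<-Add1 | r0:3,r1:8,r2:9,r3:7,r4:Add2,r5:Add1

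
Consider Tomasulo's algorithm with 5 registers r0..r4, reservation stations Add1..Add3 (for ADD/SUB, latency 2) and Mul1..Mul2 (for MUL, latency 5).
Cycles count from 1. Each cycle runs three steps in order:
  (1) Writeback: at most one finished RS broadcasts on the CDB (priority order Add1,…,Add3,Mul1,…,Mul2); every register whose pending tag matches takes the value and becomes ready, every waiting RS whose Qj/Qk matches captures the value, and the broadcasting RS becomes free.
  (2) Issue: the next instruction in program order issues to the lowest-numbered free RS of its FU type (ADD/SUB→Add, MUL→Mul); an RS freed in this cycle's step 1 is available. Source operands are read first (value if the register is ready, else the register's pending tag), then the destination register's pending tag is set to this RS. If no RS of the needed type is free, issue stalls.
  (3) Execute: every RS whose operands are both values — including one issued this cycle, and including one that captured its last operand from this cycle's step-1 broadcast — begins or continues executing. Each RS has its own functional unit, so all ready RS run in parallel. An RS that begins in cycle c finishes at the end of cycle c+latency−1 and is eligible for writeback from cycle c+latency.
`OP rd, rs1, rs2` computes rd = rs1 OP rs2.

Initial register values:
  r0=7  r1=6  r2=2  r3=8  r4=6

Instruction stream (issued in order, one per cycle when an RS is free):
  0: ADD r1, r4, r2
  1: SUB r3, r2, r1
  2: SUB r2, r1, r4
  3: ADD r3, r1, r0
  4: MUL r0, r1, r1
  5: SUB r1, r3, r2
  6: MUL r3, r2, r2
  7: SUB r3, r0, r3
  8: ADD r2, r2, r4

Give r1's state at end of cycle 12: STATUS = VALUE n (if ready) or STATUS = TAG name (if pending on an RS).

cycle 1: issue ADD r1<-Add1 // r0:7,r1:Add1,r2:2,r3:8,r4:6
cycle 2: issue SUB r3<-Add2 // r0:7,r1:Add1,r2:2,r3:Add2,r4:6
cycle 3: CDB Add1=8; issue SUB r2<-Add1 // r0:7,r1:8,r2:Add1,r3:Add2,r4:6
cycle 4: issue ADD r3<-Add3 // r0:7,r1:8,r2:Add1,r3:Add3,r4:6
cycle 5: CDB Add1=2; issue MUL r0<-Mul1 // r0:Mul1,r1:8,r2:2,r3:Add3,r4:6
cycle 6: CDB Add2=-6; issue SUB r1<-Add1 // r0:Mul1,r1:Add1,r2:2,r3:Add3,r4:6
cycle 7: CDB Add3=15; issue MUL r3<-Mul2 // r0:Mul1,r1:Add1,r2:2,r3:Mul2,r4:6
cycle 8: issue SUB r3<-Add2 // r0:Mul1,r1:Add1,r2:2,r3:Add2,r4:6
cycle 9: CDB Add1=13; issue ADD r2<-Add1 // r0:Mul1,r1:13,r2:Add1,r3:Add2,r4:6
cycle 10: CDB Mul1=64 // r0:64,r1:13,r2:Add1,r3:Add2,r4:6
cycle 11: CDB Add1=8 // r0:64,r1:13,r2:8,r3:Add2,r4:6
cycle 12: CDB Mul2=4 // r0:64,r1:13,r2:8,r3:Add2,r4:6

STATUS = VALUE 13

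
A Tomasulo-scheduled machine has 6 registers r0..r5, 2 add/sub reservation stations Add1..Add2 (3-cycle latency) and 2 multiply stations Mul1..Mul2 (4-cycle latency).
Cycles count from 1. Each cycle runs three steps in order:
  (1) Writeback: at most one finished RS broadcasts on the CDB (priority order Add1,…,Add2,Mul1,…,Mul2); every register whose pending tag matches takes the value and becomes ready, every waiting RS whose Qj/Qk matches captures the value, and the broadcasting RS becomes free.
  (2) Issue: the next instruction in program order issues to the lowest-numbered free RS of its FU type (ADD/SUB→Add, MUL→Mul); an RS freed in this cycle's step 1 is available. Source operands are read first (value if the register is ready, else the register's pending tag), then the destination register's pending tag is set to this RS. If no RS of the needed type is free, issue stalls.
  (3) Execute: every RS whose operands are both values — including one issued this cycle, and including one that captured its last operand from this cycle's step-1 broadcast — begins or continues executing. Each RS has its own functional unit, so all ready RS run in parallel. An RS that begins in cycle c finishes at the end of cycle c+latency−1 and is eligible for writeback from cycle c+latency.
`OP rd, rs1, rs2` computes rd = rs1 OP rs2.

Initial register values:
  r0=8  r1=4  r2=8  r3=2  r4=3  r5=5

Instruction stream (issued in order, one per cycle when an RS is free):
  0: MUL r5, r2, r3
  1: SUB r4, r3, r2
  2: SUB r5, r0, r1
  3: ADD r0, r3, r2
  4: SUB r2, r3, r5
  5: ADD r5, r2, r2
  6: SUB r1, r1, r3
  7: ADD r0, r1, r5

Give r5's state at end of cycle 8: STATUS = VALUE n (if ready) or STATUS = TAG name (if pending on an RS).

  c1: issue MUL r5<-Mul1  regs: r0:8,r1:4,r2:8,r3:2,r4:3,r5:Mul1
  c2: issue SUB r4<-Add1  regs: r0:8,r1:4,r2:8,r3:2,r4:Add1,r5:Mul1
  c3: issue SUB r5<-Add2  regs: r0:8,r1:4,r2:8,r3:2,r4:Add1,r5:Add2
  c4: stall  regs: r0:8,r1:4,r2:8,r3:2,r4:Add1,r5:Add2
  c5: CDB Add1=-6; issue ADD r0<-Add1  regs: r0:Add1,r1:4,r2:8,r3:2,r4:-6,r5:Add2
  c6: CDB Add2=4; issue SUB r2<-Add2  regs: r0:Add1,r1:4,r2:Add2,r3:2,r4:-6,r5:4
  c7: CDB Mul1=16; stall  regs: r0:Add1,r1:4,r2:Add2,r3:2,r4:-6,r5:4
  c8: CDB Add1=10; issue ADD r5<-Add1  regs: r0:10,r1:4,r2:Add2,r3:2,r4:-6,r5:Add1

STATUS = TAG Add1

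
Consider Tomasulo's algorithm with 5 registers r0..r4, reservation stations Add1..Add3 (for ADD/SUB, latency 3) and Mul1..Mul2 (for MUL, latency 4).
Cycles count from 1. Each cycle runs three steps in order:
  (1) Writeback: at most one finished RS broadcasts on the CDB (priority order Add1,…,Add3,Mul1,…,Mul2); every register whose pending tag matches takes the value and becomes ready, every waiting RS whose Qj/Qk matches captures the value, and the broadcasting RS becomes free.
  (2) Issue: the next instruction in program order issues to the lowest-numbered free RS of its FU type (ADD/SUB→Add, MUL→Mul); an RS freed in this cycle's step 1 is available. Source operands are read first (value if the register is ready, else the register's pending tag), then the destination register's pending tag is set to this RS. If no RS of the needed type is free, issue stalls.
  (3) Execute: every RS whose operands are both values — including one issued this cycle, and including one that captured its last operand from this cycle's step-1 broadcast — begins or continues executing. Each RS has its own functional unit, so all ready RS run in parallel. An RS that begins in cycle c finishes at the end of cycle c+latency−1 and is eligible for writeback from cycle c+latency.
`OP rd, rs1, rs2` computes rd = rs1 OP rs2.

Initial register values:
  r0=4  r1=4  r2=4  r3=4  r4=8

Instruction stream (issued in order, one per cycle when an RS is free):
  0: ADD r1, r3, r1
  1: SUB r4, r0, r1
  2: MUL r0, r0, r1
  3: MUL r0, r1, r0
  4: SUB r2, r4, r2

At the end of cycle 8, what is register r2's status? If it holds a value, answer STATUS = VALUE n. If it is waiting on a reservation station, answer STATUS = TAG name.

  c1: issue ADD r1<-Add1  regs: r0:4,r1:Add1,r2:4,r3:4,r4:8
  c2: issue SUB r4<-Add2  regs: r0:4,r1:Add1,r2:4,r3:4,r4:Add2
  c3: issue MUL r0<-Mul1  regs: r0:Mul1,r1:Add1,r2:4,r3:4,r4:Add2
  c4: CDB Add1=8; issue MUL r0<-Mul2  regs: r0:Mul2,r1:8,r2:4,r3:4,r4:Add2
  c5: issue SUB r2<-Add1  regs: r0:Mul2,r1:8,r2:Add1,r3:4,r4:Add2
  c6: -  regs: r0:Mul2,r1:8,r2:Add1,r3:4,r4:Add2
  c7: CDB Add2=-4  regs: r0:Mul2,r1:8,r2:Add1,r3:4,r4:-4
  c8: CDB Mul1=32  regs: r0:Mul2,r1:8,r2:Add1,r3:4,r4:-4

STATUS = TAG Add1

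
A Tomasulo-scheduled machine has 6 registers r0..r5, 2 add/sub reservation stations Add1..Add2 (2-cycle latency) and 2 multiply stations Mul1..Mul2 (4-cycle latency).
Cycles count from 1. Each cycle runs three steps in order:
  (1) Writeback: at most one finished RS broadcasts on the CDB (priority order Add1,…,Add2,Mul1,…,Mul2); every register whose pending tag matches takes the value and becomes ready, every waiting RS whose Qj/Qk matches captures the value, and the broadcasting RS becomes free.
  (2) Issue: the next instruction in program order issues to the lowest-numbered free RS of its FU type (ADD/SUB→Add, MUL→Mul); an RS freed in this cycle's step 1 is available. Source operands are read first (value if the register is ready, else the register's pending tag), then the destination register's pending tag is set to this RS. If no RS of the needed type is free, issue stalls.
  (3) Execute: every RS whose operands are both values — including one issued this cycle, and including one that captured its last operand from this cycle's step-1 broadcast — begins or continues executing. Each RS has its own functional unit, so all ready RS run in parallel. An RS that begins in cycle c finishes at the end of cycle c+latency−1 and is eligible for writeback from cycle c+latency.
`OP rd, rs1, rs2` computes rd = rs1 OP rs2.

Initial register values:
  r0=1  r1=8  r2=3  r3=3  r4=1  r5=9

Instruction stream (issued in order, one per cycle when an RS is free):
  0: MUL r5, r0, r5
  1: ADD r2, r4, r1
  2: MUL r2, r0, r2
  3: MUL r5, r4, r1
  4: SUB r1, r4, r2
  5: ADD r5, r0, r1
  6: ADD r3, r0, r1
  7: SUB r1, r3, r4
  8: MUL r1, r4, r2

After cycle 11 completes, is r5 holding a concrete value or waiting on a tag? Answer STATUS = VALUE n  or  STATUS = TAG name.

  c1: issue MUL r5<-Mul1  regs: r0:1,r1:8,r2:3,r3:3,r4:1,r5:Mul1
  c2: issue ADD r2<-Add1  regs: r0:1,r1:8,r2:Add1,r3:3,r4:1,r5:Mul1
  c3: issue MUL r2<-Mul2  regs: r0:1,r1:8,r2:Mul2,r3:3,r4:1,r5:Mul1
  c4: CDB Add1=9; stall  regs: r0:1,r1:8,r2:Mul2,r3:3,r4:1,r5:Mul1
  c5: CDB Mul1=9; issue MUL r5<-Mul1  regs: r0:1,r1:8,r2:Mul2,r3:3,r4:1,r5:Mul1
  c6: issue SUB r1<-Add1  regs: r0:1,r1:Add1,r2:Mul2,r3:3,r4:1,r5:Mul1
  c7: issue ADD r5<-Add2  regs: r0:1,r1:Add1,r2:Mul2,r3:3,r4:1,r5:Add2
  c8: CDB Mul2=9; stall  regs: r0:1,r1:Add1,r2:9,r3:3,r4:1,r5:Add2
  c9: CDB Mul1=8; stall  regs: r0:1,r1:Add1,r2:9,r3:3,r4:1,r5:Add2
  c10: CDB Add1=-8; issue ADD r3<-Add1  regs: r0:1,r1:-8,r2:9,r3:Add1,r4:1,r5:Add2
  c11: stall  regs: r0:1,r1:-8,r2:9,r3:Add1,r4:1,r5:Add2

STATUS = TAG Add2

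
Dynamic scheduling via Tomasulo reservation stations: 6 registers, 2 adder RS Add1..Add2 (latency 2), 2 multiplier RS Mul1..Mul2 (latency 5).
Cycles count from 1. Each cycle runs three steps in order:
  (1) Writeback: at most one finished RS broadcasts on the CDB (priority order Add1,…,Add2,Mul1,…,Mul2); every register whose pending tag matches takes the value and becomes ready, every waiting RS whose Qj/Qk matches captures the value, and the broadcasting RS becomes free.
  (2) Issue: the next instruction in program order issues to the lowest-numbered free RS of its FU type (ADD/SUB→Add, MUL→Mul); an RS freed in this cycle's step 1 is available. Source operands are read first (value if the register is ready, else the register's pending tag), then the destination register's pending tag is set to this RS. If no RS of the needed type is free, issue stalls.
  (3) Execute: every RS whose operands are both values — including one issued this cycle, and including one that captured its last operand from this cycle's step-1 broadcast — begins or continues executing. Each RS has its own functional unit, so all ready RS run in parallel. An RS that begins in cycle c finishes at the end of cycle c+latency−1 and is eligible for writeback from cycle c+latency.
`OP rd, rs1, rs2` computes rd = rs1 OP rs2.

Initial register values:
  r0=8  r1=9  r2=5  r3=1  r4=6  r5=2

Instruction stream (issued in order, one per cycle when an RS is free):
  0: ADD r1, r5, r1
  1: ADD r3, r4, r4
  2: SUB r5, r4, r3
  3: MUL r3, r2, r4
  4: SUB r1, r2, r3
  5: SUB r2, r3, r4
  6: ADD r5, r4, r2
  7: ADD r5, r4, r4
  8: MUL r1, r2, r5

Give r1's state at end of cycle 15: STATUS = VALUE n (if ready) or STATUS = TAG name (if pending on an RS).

cycle 1: issue ADD r1<-Add1 // r0:8,r1:Add1,r2:5,r3:1,r4:6,r5:2
cycle 2: issue ADD r3<-Add2 // r0:8,r1:Add1,r2:5,r3:Add2,r4:6,r5:2
cycle 3: CDB Add1=11; issue SUB r5<-Add1 // r0:8,r1:11,r2:5,r3:Add2,r4:6,r5:Add1
cycle 4: CDB Add2=12; issue MUL r3<-Mul1 // r0:8,r1:11,r2:5,r3:Mul1,r4:6,r5:Add1
cycle 5: issue SUB r1<-Add2 // r0:8,r1:Add2,r2:5,r3:Mul1,r4:6,r5:Add1
cycle 6: CDB Add1=-6; issue SUB r2<-Add1 // r0:8,r1:Add2,r2:Add1,r3:Mul1,r4:6,r5:-6
cycle 7: stall // r0:8,r1:Add2,r2:Add1,r3:Mul1,r4:6,r5:-6
cycle 8: stall // r0:8,r1:Add2,r2:Add1,r3:Mul1,r4:6,r5:-6
cycle 9: CDB Mul1=30; stall // r0:8,r1:Add2,r2:Add1,r3:30,r4:6,r5:-6
cycle 10: stall // r0:8,r1:Add2,r2:Add1,r3:30,r4:6,r5:-6
cycle 11: CDB Add1=24; issue ADD r5<-Add1 // r0:8,r1:Add2,r2:24,r3:30,r4:6,r5:Add1
cycle 12: CDB Add2=-25; issue ADD r5<-Add2 // r0:8,r1:-25,r2:24,r3:30,r4:6,r5:Add2
cycle 13: CDB Add1=30; issue MUL r1<-Mul1 // r0:8,r1:Mul1,r2:24,r3:30,r4:6,r5:Add2
cycle 14: CDB Add2=12 // r0:8,r1:Mul1,r2:24,r3:30,r4:6,r5:12
cycle 15: - // r0:8,r1:Mul1,r2:24,r3:30,r4:6,r5:12

STATUS = TAG Mul1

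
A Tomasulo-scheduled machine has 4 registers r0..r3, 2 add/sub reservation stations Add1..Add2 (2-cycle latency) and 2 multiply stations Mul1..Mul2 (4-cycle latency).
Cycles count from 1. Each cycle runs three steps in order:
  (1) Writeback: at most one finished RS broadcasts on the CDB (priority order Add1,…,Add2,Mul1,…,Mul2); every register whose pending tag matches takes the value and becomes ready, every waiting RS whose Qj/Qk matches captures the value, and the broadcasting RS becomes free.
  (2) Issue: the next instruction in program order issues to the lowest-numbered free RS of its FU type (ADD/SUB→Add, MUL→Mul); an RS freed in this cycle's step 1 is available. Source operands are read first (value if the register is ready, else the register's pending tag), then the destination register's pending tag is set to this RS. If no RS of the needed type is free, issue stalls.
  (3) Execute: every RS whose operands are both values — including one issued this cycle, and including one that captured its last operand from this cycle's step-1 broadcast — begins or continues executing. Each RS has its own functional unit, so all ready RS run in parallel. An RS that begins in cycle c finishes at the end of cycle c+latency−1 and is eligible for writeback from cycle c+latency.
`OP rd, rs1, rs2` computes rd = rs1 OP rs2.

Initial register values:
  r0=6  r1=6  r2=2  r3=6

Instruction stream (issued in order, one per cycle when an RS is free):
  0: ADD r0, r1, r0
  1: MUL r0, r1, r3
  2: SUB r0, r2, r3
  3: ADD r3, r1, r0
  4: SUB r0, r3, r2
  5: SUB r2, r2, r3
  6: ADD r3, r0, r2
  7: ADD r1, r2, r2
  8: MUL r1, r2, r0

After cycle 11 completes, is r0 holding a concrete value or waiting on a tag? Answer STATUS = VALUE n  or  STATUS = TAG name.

STATUS = VALUE 0

c1: issue ADD r0<-Add1 | r0:Add1,r1:6,r2:2,r3:6
c2: issue MUL r0<-Mul1 | r0:Mul1,r1:6,r2:2,r3:6
c3: CDB Add1=12; issue SUB r0<-Add1 | r0:Add1,r1:6,r2:2,r3:6
c4: issue ADD r3<-Add2 | r0:Add1,r1:6,r2:2,r3:Add2
c5: CDB Add1=-4; issue SUB r0<-Add1 | r0:Add1,r1:6,r2:2,r3:Add2
c6: CDB Mul1=36; stall | r0:Add1,r1:6,r2:2,r3:Add2
c7: CDB Add2=2; issue SUB r2<-Add2 | r0:Add1,r1:6,r2:Add2,r3:2
c8: stall | r0:Add1,r1:6,r2:Add2,r3:2
c9: CDB Add1=0; issue ADD r3<-Add1 | r0:0,r1:6,r2:Add2,r3:Add1
c10: CDB Add2=0; issue ADD r1<-Add2 | r0:0,r1:Add2,r2:0,r3:Add1
c11: issue MUL r1<-Mul1 | r0:0,r1:Mul1,r2:0,r3:Add1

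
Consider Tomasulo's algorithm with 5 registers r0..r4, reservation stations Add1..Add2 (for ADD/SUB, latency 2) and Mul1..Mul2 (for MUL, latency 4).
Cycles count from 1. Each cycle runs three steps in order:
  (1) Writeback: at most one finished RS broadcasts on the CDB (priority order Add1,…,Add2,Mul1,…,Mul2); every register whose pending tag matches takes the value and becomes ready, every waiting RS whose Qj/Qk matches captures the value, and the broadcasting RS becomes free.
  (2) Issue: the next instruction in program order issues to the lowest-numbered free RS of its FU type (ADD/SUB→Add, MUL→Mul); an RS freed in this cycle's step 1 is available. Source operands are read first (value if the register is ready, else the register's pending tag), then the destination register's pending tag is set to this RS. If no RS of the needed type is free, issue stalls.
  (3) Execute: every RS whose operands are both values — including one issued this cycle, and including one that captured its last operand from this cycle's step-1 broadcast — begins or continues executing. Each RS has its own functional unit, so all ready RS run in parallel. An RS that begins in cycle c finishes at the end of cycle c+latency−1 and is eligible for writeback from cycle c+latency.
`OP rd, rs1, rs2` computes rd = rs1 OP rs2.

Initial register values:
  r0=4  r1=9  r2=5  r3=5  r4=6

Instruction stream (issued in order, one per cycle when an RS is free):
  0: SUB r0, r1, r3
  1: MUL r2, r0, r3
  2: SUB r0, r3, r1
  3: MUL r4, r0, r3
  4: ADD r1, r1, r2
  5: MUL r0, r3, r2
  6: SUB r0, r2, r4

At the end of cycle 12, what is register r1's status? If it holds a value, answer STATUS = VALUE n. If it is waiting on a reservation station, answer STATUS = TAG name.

cycle 1: issue SUB r0<-Add1 // r0:Add1,r1:9,r2:5,r3:5,r4:6
cycle 2: issue MUL r2<-Mul1 // r0:Add1,r1:9,r2:Mul1,r3:5,r4:6
cycle 3: CDB Add1=4; issue SUB r0<-Add1 // r0:Add1,r1:9,r2:Mul1,r3:5,r4:6
cycle 4: issue MUL r4<-Mul2 // r0:Add1,r1:9,r2:Mul1,r3:5,r4:Mul2
cycle 5: CDB Add1=-4; issue ADD r1<-Add1 // r0:-4,r1:Add1,r2:Mul1,r3:5,r4:Mul2
cycle 6: stall // r0:-4,r1:Add1,r2:Mul1,r3:5,r4:Mul2
cycle 7: CDB Mul1=20; issue MUL r0<-Mul1 // r0:Mul1,r1:Add1,r2:20,r3:5,r4:Mul2
cycle 8: issue SUB r0<-Add2 // r0:Add2,r1:Add1,r2:20,r3:5,r4:Mul2
cycle 9: CDB Add1=29 // r0:Add2,r1:29,r2:20,r3:5,r4:Mul2
cycle 10: CDB Mul2=-20 // r0:Add2,r1:29,r2:20,r3:5,r4:-20
cycle 11: CDB Mul1=100 // r0:Add2,r1:29,r2:20,r3:5,r4:-20
cycle 12: CDB Add2=40 // r0:40,r1:29,r2:20,r3:5,r4:-20

STATUS = VALUE 29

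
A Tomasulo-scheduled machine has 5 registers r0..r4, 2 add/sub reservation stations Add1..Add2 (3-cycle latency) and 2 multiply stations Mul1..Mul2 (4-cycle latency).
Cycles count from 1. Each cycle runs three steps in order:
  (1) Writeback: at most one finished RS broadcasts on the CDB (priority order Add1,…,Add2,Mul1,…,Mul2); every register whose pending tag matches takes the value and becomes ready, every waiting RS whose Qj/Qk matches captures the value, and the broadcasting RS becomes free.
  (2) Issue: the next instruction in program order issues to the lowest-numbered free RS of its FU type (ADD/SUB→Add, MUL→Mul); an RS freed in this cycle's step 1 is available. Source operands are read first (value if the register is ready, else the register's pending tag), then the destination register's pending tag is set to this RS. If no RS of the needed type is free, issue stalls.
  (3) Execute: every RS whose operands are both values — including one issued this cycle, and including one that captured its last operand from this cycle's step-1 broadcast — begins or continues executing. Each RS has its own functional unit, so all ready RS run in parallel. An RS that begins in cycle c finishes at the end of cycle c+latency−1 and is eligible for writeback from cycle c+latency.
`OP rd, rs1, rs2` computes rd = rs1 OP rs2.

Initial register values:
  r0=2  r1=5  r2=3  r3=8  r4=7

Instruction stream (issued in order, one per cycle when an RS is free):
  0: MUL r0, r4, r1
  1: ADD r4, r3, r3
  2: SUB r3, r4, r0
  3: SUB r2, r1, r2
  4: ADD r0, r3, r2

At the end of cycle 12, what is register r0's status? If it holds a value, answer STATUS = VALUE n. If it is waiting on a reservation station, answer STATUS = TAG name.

STATUS = VALUE -17

c1: issue MUL r0<-Mul1 | r0:Mul1,r1:5,r2:3,r3:8,r4:7
c2: issue ADD r4<-Add1 | r0:Mul1,r1:5,r2:3,r3:8,r4:Add1
c3: issue SUB r3<-Add2 | r0:Mul1,r1:5,r2:3,r3:Add2,r4:Add1
c4: stall | r0:Mul1,r1:5,r2:3,r3:Add2,r4:Add1
c5: CDB Add1=16; issue SUB r2<-Add1 | r0:Mul1,r1:5,r2:Add1,r3:Add2,r4:16
c6: CDB Mul1=35; stall | r0:35,r1:5,r2:Add1,r3:Add2,r4:16
c7: stall | r0:35,r1:5,r2:Add1,r3:Add2,r4:16
c8: CDB Add1=2; issue ADD r0<-Add1 | r0:Add1,r1:5,r2:2,r3:Add2,r4:16
c9: CDB Add2=-19 | r0:Add1,r1:5,r2:2,r3:-19,r4:16
c10: - | r0:Add1,r1:5,r2:2,r3:-19,r4:16
c11: - | r0:Add1,r1:5,r2:2,r3:-19,r4:16
c12: CDB Add1=-17 | r0:-17,r1:5,r2:2,r3:-19,r4:16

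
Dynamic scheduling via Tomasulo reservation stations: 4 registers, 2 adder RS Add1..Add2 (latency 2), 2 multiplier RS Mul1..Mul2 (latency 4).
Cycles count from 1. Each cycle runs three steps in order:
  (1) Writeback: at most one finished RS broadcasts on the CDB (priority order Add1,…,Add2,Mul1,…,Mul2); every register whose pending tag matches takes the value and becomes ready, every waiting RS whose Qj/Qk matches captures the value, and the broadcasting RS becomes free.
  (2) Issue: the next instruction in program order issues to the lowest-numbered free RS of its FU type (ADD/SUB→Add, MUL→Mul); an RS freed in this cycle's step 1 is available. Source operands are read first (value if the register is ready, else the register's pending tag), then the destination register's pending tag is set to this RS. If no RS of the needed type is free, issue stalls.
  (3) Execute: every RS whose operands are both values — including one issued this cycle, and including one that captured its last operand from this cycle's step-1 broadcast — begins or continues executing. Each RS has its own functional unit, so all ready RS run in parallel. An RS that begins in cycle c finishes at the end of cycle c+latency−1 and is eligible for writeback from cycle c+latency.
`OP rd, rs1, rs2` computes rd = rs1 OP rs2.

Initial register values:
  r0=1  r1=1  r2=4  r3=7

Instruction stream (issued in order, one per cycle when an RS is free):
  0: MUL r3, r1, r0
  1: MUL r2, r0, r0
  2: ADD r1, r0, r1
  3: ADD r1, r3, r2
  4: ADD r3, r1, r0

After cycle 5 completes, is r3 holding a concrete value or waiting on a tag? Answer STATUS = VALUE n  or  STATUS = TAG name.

STATUS = TAG Add1

cycle 1: issue MUL r3<-Mul1 // r0:1,r1:1,r2:4,r3:Mul1
cycle 2: issue MUL r2<-Mul2 // r0:1,r1:1,r2:Mul2,r3:Mul1
cycle 3: issue ADD r1<-Add1 // r0:1,r1:Add1,r2:Mul2,r3:Mul1
cycle 4: issue ADD r1<-Add2 // r0:1,r1:Add2,r2:Mul2,r3:Mul1
cycle 5: CDB Add1=2; issue ADD r3<-Add1 // r0:1,r1:Add2,r2:Mul2,r3:Add1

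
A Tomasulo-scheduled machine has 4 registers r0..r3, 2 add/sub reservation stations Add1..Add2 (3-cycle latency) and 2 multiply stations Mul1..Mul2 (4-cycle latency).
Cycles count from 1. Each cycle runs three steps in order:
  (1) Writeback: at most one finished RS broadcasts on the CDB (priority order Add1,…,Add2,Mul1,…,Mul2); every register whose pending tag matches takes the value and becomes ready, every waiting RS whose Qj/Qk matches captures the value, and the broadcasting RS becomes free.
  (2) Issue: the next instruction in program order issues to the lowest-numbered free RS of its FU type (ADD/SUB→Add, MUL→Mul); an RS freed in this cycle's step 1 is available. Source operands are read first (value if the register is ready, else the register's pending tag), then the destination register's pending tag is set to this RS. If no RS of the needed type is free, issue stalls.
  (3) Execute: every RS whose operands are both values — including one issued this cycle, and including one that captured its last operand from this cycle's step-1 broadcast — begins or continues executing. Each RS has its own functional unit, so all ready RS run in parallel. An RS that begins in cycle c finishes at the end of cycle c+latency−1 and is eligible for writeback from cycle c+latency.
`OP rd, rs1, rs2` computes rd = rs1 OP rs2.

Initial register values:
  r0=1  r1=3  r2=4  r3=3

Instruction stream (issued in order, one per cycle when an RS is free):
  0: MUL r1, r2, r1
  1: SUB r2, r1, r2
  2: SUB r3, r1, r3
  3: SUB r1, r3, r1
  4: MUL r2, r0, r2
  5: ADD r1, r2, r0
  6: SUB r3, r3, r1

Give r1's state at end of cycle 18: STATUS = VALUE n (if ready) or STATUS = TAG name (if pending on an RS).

c1: issue MUL r1<-Mul1 | r0:1,r1:Mul1,r2:4,r3:3
c2: issue SUB r2<-Add1 | r0:1,r1:Mul1,r2:Add1,r3:3
c3: issue SUB r3<-Add2 | r0:1,r1:Mul1,r2:Add1,r3:Add2
c4: stall | r0:1,r1:Mul1,r2:Add1,r3:Add2
c5: CDB Mul1=12; stall | r0:1,r1:12,r2:Add1,r3:Add2
c6: stall | r0:1,r1:12,r2:Add1,r3:Add2
c7: stall | r0:1,r1:12,r2:Add1,r3:Add2
c8: CDB Add1=8; issue SUB r1<-Add1 | r0:1,r1:Add1,r2:8,r3:Add2
c9: CDB Add2=9; issue MUL r2<-Mul1 | r0:1,r1:Add1,r2:Mul1,r3:9
c10: issue ADD r1<-Add2 | r0:1,r1:Add2,r2:Mul1,r3:9
c11: stall | r0:1,r1:Add2,r2:Mul1,r3:9
c12: CDB Add1=-3; issue SUB r3<-Add1 | r0:1,r1:Add2,r2:Mul1,r3:Add1
c13: CDB Mul1=8 | r0:1,r1:Add2,r2:8,r3:Add1
c14: - | r0:1,r1:Add2,r2:8,r3:Add1
c15: - | r0:1,r1:Add2,r2:8,r3:Add1
c16: CDB Add2=9 | r0:1,r1:9,r2:8,r3:Add1
c17: - | r0:1,r1:9,r2:8,r3:Add1
c18: - | r0:1,r1:9,r2:8,r3:Add1

STATUS = VALUE 9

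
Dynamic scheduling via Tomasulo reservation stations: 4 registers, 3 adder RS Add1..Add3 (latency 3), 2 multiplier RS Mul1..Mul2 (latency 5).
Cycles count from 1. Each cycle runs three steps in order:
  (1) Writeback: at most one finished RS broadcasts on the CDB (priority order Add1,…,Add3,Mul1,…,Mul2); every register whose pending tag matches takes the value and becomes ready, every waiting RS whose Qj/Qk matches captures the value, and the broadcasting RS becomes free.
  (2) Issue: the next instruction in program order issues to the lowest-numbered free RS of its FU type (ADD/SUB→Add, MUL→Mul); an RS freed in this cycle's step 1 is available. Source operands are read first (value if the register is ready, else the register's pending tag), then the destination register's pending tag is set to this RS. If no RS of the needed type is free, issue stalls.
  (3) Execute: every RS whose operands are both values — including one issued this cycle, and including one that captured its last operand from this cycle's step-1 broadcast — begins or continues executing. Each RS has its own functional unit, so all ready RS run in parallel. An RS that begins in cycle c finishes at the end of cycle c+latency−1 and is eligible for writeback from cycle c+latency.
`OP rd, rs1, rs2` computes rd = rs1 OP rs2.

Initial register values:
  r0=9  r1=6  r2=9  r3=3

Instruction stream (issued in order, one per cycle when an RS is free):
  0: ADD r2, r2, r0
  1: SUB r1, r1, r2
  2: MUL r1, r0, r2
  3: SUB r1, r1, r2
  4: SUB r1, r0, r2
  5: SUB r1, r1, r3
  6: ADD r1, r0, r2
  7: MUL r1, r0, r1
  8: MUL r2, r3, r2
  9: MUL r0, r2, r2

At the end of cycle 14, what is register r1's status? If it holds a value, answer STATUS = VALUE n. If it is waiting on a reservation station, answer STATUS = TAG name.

STATUS = TAG Mul1

  c1: issue ADD r2<-Add1  regs: r0:9,r1:6,r2:Add1,r3:3
  c2: issue SUB r1<-Add2  regs: r0:9,r1:Add2,r2:Add1,r3:3
  c3: issue MUL r1<-Mul1  regs: r0:9,r1:Mul1,r2:Add1,r3:3
  c4: CDB Add1=18; issue SUB r1<-Add1  regs: r0:9,r1:Add1,r2:18,r3:3
  c5: issue SUB r1<-Add3  regs: r0:9,r1:Add3,r2:18,r3:3
  c6: stall  regs: r0:9,r1:Add3,r2:18,r3:3
  c7: CDB Add2=-12; issue SUB r1<-Add2  regs: r0:9,r1:Add2,r2:18,r3:3
  c8: CDB Add3=-9; issue ADD r1<-Add3  regs: r0:9,r1:Add3,r2:18,r3:3
  c9: CDB Mul1=162; issue MUL r1<-Mul1  regs: r0:9,r1:Mul1,r2:18,r3:3
  c10: issue MUL r2<-Mul2  regs: r0:9,r1:Mul1,r2:Mul2,r3:3
  c11: CDB Add2=-12; stall  regs: r0:9,r1:Mul1,r2:Mul2,r3:3
  c12: CDB Add1=144; stall  regs: r0:9,r1:Mul1,r2:Mul2,r3:3
  c13: CDB Add3=27; stall  regs: r0:9,r1:Mul1,r2:Mul2,r3:3
  c14: stall  regs: r0:9,r1:Mul1,r2:Mul2,r3:3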